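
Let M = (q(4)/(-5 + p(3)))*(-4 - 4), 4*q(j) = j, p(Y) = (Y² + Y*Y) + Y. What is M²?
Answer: ¼ ≈ 0.25000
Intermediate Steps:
p(Y) = Y + 2*Y² (p(Y) = (Y² + Y²) + Y = 2*Y² + Y = Y + 2*Y²)
q(j) = j/4
M = -½ (M = (((¼)*4)/(-5 + 3*(1 + 2*3)))*(-4 - 4) = (1/(-5 + 3*(1 + 6)))*(-8) = (1/(-5 + 3*7))*(-8) = (1/(-5 + 21))*(-8) = (1/16)*(-8) = -½ ≈ -0.50000)
M² = (-½)² = ¼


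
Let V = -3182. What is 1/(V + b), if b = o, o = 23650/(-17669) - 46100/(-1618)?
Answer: -14294221/45096073622 ≈ -0.00031697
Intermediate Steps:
o = 388137600/14294221 (o = 23650*(-1/17669) - 46100*(-1/1618) = -23650/17669 + 23050/809 = 388137600/14294221 ≈ 27.153)
b = 388137600/14294221 ≈ 27.153
1/(V + b) = 1/(-3182 + 388137600/14294221) = 1/(-45096073622/14294221) = -14294221/45096073622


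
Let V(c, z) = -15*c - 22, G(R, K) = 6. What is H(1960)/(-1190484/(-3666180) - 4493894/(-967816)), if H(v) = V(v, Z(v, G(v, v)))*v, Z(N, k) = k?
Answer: -8525573489075854400/734483073661 ≈ -1.1608e+7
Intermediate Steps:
V(c, z) = -22 - 15*c
H(v) = v*(-22 - 15*v) (H(v) = (-22 - 15*v)*v = v*(-22 - 15*v))
H(1960)/(-1190484/(-3666180) - 4493894/(-967816)) = (-1*1960*(22 + 15*1960))/(-1190484/(-3666180) - 4493894/(-967816)) = (-1*1960*(22 + 29400))/(-1190484*(-1/3666180) - 4493894*(-1/967816)) = (-1*1960*29422)/(99207/305515 + 2246947/483908) = -57667120/734483073661/147841152620 = -57667120*147841152620/734483073661 = -8525573489075854400/734483073661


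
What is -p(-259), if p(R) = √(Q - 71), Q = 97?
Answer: -√26 ≈ -5.0990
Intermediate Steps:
p(R) = √26 (p(R) = √(97 - 71) = √26)
-p(-259) = -√26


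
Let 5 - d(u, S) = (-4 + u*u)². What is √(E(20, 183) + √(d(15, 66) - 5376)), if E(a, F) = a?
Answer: √(20 + 2*I*√13553) ≈ 11.263 + 10.337*I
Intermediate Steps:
d(u, S) = 5 - (-4 + u²)² (d(u, S) = 5 - (-4 + u*u)² = 5 - (-4 + u²)²)
√(E(20, 183) + √(d(15, 66) - 5376)) = √(20 + √((5 - (-4 + 15²)²) - 5376)) = √(20 + √((5 - (-4 + 225)²) - 5376)) = √(20 + √((5 - 1*221²) - 5376)) = √(20 + √((5 - 1*48841) - 5376)) = √(20 + √((5 - 48841) - 5376)) = √(20 + √(-48836 - 5376)) = √(20 + √(-54212)) = √(20 + 2*I*√13553)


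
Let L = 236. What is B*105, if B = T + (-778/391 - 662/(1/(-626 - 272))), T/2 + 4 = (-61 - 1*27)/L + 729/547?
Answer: 787650993081120/12618743 ≈ 6.2419e+7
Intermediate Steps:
T = -196230/32273 (T = -8 + 2*((-61 - 1*27)/236 + 729/547) = -8 + 2*((-61 - 27)*(1/236) + 729*(1/547)) = -8 + 2*(-88*1/236 + 729/547) = -8 + 2*(-22/59 + 729/547) = -8 + 2*(30977/32273) = -8 + 61954/32273 = -196230/32273 ≈ -6.0803)
B = 7501438029344/12618743 (B = -196230/32273 + (-778/391 - 662/(1/(-626 - 272))) = -196230/32273 + (-778*1/391 - 662/(1/(-898))) = -196230/32273 + (-778/391 - 662/(-1/898)) = -196230/32273 + (-778/391 - 662*(-898)) = -196230/32273 + (-778/391 + 594476) = -196230/32273 + 232439338/391 = 7501438029344/12618743 ≈ 5.9447e+5)
B*105 = (7501438029344/12618743)*105 = 787650993081120/12618743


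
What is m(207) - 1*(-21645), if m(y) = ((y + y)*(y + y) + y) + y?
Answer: 193455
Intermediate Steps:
m(y) = 2*y + 4*y² (m(y) = ((2*y)*(2*y) + y) + y = (4*y² + y) + y = (y + 4*y²) + y = 2*y + 4*y²)
m(207) - 1*(-21645) = 2*207*(1 + 2*207) - 1*(-21645) = 2*207*(1 + 414) + 21645 = 2*207*415 + 21645 = 171810 + 21645 = 193455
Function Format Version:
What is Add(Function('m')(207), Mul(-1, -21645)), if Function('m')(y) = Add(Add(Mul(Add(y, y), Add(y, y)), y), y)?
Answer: 193455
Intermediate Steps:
Function('m')(y) = Add(Mul(2, y), Mul(4, Pow(y, 2))) (Function('m')(y) = Add(Add(Mul(Mul(2, y), Mul(2, y)), y), y) = Add(Add(Mul(4, Pow(y, 2)), y), y) = Add(Add(y, Mul(4, Pow(y, 2))), y) = Add(Mul(2, y), Mul(4, Pow(y, 2))))
Add(Function('m')(207), Mul(-1, -21645)) = Add(Mul(2, 207, Add(1, Mul(2, 207))), Mul(-1, -21645)) = Add(Mul(2, 207, Add(1, 414)), 21645) = Add(Mul(2, 207, 415), 21645) = Add(171810, 21645) = 193455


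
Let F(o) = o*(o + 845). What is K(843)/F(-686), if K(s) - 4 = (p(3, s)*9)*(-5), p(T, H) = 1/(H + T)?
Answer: -1/27636 ≈ -3.6185e-5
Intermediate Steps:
K(s) = 4 - 45/(3 + s) (K(s) = 4 + (9/(s + 3))*(-5) = 4 + (9/(3 + s))*(-5) = 4 - 45/(3 + s))
F(o) = o*(845 + o)
K(843)/F(-686) = ((-33 + 4*843)/(3 + 843))/((-686*(845 - 686))) = ((-33 + 3372)/846)/((-686*159)) = ((1/846)*3339)/(-109074) = (371/94)*(-1/109074) = -1/27636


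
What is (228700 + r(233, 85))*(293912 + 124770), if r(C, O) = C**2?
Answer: 118482400498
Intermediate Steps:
(228700 + r(233, 85))*(293912 + 124770) = (228700 + 233**2)*(293912 + 124770) = (228700 + 54289)*418682 = 282989*418682 = 118482400498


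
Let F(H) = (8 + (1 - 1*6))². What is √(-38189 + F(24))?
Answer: 2*I*√9545 ≈ 195.4*I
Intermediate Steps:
F(H) = 9 (F(H) = (8 + (1 - 6))² = (8 - 5)² = 3² = 9)
√(-38189 + F(24)) = √(-38189 + 9) = √(-38180) = 2*I*√9545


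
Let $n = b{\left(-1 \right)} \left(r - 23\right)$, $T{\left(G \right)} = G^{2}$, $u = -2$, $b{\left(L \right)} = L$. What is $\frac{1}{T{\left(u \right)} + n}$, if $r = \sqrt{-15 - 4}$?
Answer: $\frac{27}{748} + \frac{i \sqrt{19}}{748} \approx 0.036096 + 0.0058274 i$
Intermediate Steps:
$r = i \sqrt{19}$ ($r = \sqrt{-19} = i \sqrt{19} \approx 4.3589 i$)
$n = 23 - i \sqrt{19}$ ($n = - (i \sqrt{19} - 23) = - (-23 + i \sqrt{19}) = 23 - i \sqrt{19} \approx 23.0 - 4.3589 i$)
$\frac{1}{T{\left(u \right)} + n} = \frac{1}{\left(-2\right)^{2} + \left(23 - i \sqrt{19}\right)} = \frac{1}{4 + \left(23 - i \sqrt{19}\right)} = \frac{1}{27 - i \sqrt{19}}$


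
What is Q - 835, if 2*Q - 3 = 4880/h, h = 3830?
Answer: -637973/766 ≈ -832.86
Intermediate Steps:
Q = 1637/766 (Q = 3/2 + (4880/3830)/2 = 3/2 + (4880*(1/3830))/2 = 3/2 + (½)*(488/383) = 3/2 + 244/383 = 1637/766 ≈ 2.1371)
Q - 835 = 1637/766 - 835 = -637973/766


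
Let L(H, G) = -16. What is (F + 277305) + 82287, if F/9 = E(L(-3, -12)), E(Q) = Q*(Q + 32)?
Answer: 357288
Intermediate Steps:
E(Q) = Q*(32 + Q)
F = -2304 (F = 9*(-16*(32 - 16)) = 9*(-16*16) = 9*(-256) = -2304)
(F + 277305) + 82287 = (-2304 + 277305) + 82287 = 275001 + 82287 = 357288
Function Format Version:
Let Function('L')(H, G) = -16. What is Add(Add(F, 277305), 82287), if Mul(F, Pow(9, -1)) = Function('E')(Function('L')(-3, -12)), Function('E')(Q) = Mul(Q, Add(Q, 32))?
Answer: 357288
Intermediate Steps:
Function('E')(Q) = Mul(Q, Add(32, Q))
F = -2304 (F = Mul(9, Mul(-16, Add(32, -16))) = Mul(9, Mul(-16, 16)) = Mul(9, -256) = -2304)
Add(Add(F, 277305), 82287) = Add(Add(-2304, 277305), 82287) = Add(275001, 82287) = 357288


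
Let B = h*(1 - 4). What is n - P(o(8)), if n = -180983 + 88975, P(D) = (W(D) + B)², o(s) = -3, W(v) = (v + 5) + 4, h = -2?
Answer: -92152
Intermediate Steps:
W(v) = 9 + v (W(v) = (5 + v) + 4 = 9 + v)
B = 6 (B = -2*(1 - 4) = -2*(-3) = 6)
P(D) = (15 + D)² (P(D) = ((9 + D) + 6)² = (15 + D)²)
n = -92008
n - P(o(8)) = -92008 - (15 - 3)² = -92008 - 1*12² = -92008 - 1*144 = -92008 - 144 = -92152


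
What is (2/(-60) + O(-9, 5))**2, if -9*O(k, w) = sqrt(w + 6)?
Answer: 1109/8100 + sqrt(11)/135 ≈ 0.16148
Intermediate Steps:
O(k, w) = -sqrt(6 + w)/9 (O(k, w) = -sqrt(w + 6)/9 = -sqrt(6 + w)/9)
(2/(-60) + O(-9, 5))**2 = (2/(-60) - sqrt(6 + 5)/9)**2 = (2*(-1/60) - sqrt(11)/9)**2 = (-1/30 - sqrt(11)/9)**2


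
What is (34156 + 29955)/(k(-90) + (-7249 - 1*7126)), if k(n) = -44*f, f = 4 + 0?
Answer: -64111/14551 ≈ -4.4060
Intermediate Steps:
f = 4
k(n) = -176 (k(n) = -44*4 = -176)
(34156 + 29955)/(k(-90) + (-7249 - 1*7126)) = (34156 + 29955)/(-176 + (-7249 - 1*7126)) = 64111/(-176 + (-7249 - 7126)) = 64111/(-176 - 14375) = 64111/(-14551) = 64111*(-1/14551) = -64111/14551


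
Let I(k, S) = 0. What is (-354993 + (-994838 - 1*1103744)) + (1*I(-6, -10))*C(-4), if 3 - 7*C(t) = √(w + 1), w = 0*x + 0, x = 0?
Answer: -2453575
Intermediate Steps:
w = 0 (w = 0*0 + 0 = 0 + 0 = 0)
C(t) = 2/7 (C(t) = 3/7 - √(0 + 1)/7 = 3/7 - √1/7 = 3/7 - ⅐*1 = 3/7 - ⅐ = 2/7)
(-354993 + (-994838 - 1*1103744)) + (1*I(-6, -10))*C(-4) = (-354993 + (-994838 - 1*1103744)) + (1*0)*(2/7) = (-354993 + (-994838 - 1103744)) + 0*(2/7) = (-354993 - 2098582) + 0 = -2453575 + 0 = -2453575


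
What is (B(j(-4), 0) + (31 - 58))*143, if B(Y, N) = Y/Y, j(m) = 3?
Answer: -3718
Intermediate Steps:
B(Y, N) = 1
(B(j(-4), 0) + (31 - 58))*143 = (1 + (31 - 58))*143 = (1 - 27)*143 = -26*143 = -3718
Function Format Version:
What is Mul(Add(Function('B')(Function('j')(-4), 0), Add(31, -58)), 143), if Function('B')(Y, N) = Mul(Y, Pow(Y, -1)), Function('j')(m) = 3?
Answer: -3718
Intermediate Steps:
Function('B')(Y, N) = 1
Mul(Add(Function('B')(Function('j')(-4), 0), Add(31, -58)), 143) = Mul(Add(1, Add(31, -58)), 143) = Mul(Add(1, -27), 143) = Mul(-26, 143) = -3718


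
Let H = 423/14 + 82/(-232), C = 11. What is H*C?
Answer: 266717/812 ≈ 328.47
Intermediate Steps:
H = 24247/812 (H = 423*(1/14) + 82*(-1/232) = 423/14 - 41/116 = 24247/812 ≈ 29.861)
H*C = (24247/812)*11 = 266717/812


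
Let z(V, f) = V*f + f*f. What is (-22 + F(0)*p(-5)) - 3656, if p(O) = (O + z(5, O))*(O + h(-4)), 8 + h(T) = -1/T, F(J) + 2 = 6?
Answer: -3423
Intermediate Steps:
F(J) = 4 (F(J) = -2 + 6 = 4)
z(V, f) = f**2 + V*f (z(V, f) = V*f + f**2 = f**2 + V*f)
h(T) = -8 - 1/T
p(O) = (-31/4 + O)*(O + O*(5 + O)) (p(O) = (O + O*(5 + O))*(O + (-8 - 1/(-4))) = (O + O*(5 + O))*(O + (-8 - 1*(-1/4))) = (O + O*(5 + O))*(O + (-8 + 1/4)) = (O + O*(5 + O))*(O - 31/4) = (O + O*(5 + O))*(-31/4 + O) = (-31/4 + O)*(O + O*(5 + O)))
(-22 + F(0)*p(-5)) - 3656 = (-22 + 4*((1/4)*(-5)*(-186 - 7*(-5) + 4*(-5)**2))) - 3656 = (-22 + 4*((1/4)*(-5)*(-186 + 35 + 4*25))) - 3656 = (-22 + 4*((1/4)*(-5)*(-186 + 35 + 100))) - 3656 = (-22 + 4*((1/4)*(-5)*(-51))) - 3656 = (-22 + 4*(255/4)) - 3656 = (-22 + 255) - 3656 = 233 - 3656 = -3423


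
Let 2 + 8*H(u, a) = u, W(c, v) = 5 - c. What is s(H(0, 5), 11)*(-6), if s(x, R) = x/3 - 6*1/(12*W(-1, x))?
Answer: 1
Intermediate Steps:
H(u, a) = -¼ + u/8
s(x, R) = -1/12 + x/3 (s(x, R) = x/3 - 6*1/(12*(5 - 1*(-1))) = x*(⅓) - 6*1/(12*(5 + 1)) = x/3 - 6/(12*6) = x/3 - 6/72 = x/3 - 6*1/72 = x/3 - 1/12 = -1/12 + x/3)
s(H(0, 5), 11)*(-6) = (-1/12 + (-¼ + (⅛)*0)/3)*(-6) = (-1/12 + (-¼ + 0)/3)*(-6) = (-1/12 + (⅓)*(-¼))*(-6) = (-1/12 - 1/12)*(-6) = -⅙*(-6) = 1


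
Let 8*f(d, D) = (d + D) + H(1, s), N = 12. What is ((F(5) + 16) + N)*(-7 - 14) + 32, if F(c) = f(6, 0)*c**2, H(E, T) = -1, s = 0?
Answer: -7073/8 ≈ -884.13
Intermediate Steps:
f(d, D) = -1/8 + D/8 + d/8 (f(d, D) = ((d + D) - 1)/8 = ((D + d) - 1)/8 = (-1 + D + d)/8 = -1/8 + D/8 + d/8)
F(c) = 5*c**2/8 (F(c) = (-1/8 + (1/8)*0 + (1/8)*6)*c**2 = (-1/8 + 0 + 3/4)*c**2 = 5*c**2/8)
((F(5) + 16) + N)*(-7 - 14) + 32 = (((5/8)*5**2 + 16) + 12)*(-7 - 14) + 32 = (((5/8)*25 + 16) + 12)*(-21) + 32 = ((125/8 + 16) + 12)*(-21) + 32 = (253/8 + 12)*(-21) + 32 = (349/8)*(-21) + 32 = -7329/8 + 32 = -7073/8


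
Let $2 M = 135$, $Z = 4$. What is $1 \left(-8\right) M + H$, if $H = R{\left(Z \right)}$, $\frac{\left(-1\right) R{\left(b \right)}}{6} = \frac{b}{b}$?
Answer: $-546$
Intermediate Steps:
$M = \frac{135}{2}$ ($M = \frac{1}{2} \cdot 135 = \frac{135}{2} \approx 67.5$)
$R{\left(b \right)} = -6$ ($R{\left(b \right)} = - 6 \frac{b}{b} = \left(-6\right) 1 = -6$)
$H = -6$
$1 \left(-8\right) M + H = 1 \left(-8\right) \frac{135}{2} - 6 = \left(-8\right) \frac{135}{2} - 6 = -540 - 6 = -546$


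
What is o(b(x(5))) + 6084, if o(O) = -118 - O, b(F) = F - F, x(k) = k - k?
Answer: 5966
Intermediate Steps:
x(k) = 0
b(F) = 0
o(b(x(5))) + 6084 = (-118 - 1*0) + 6084 = (-118 + 0) + 6084 = -118 + 6084 = 5966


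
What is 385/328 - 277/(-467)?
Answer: 270651/153176 ≈ 1.7669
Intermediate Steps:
385/328 - 277/(-467) = 385*(1/328) - 277*(-1/467) = 385/328 + 277/467 = 270651/153176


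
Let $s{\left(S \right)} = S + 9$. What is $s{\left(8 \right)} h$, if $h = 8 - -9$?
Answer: $289$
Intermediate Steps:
$s{\left(S \right)} = 9 + S$
$h = 17$ ($h = 8 + 9 = 17$)
$s{\left(8 \right)} h = \left(9 + 8\right) 17 = 17 \cdot 17 = 289$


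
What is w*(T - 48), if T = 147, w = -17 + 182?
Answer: 16335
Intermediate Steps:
w = 165
w*(T - 48) = 165*(147 - 48) = 165*99 = 16335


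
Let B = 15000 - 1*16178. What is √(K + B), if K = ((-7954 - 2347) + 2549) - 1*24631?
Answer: 3*I*√3729 ≈ 183.2*I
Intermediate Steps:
B = -1178 (B = 15000 - 16178 = -1178)
K = -32383 (K = (-10301 + 2549) - 24631 = -7752 - 24631 = -32383)
√(K + B) = √(-32383 - 1178) = √(-33561) = 3*I*√3729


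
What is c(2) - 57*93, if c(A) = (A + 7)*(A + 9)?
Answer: -5202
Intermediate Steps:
c(A) = (7 + A)*(9 + A)
c(2) - 57*93 = (63 + 2**2 + 16*2) - 57*93 = (63 + 4 + 32) - 5301 = 99 - 5301 = -5202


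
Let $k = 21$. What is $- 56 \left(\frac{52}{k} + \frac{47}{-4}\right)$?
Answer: $\frac{1558}{3} \approx 519.33$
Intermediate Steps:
$- 56 \left(\frac{52}{k} + \frac{47}{-4}\right) = - 56 \left(\frac{52}{21} + \frac{47}{-4}\right) = - 56 \left(52 \cdot \frac{1}{21} + 47 \left(- \frac{1}{4}\right)\right) = - 56 \left(\frac{52}{21} - \frac{47}{4}\right) = \left(-56\right) \left(- \frac{779}{84}\right) = \frac{1558}{3}$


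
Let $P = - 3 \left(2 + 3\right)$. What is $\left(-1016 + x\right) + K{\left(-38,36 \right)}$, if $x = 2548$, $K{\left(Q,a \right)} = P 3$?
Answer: $1487$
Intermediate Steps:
$P = -15$ ($P = \left(-3\right) 5 = -15$)
$K{\left(Q,a \right)} = -45$ ($K{\left(Q,a \right)} = \left(-15\right) 3 = -45$)
$\left(-1016 + x\right) + K{\left(-38,36 \right)} = \left(-1016 + 2548\right) - 45 = 1532 - 45 = 1487$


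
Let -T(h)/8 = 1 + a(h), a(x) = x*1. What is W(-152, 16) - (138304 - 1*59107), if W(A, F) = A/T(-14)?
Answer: -1029580/13 ≈ -79199.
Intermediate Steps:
a(x) = x
T(h) = -8 - 8*h (T(h) = -8*(1 + h) = -8 - 8*h)
W(A, F) = A/104 (W(A, F) = A/(-8 - 8*(-14)) = A/(-8 + 112) = A/104)
W(-152, 16) - (138304 - 1*59107) = (1/104)*(-152) - (138304 - 1*59107) = -19/13 - (138304 - 59107) = -19/13 - 1*79197 = -19/13 - 79197 = -1029580/13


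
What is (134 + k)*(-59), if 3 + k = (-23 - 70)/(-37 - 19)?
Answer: -438311/56 ≈ -7827.0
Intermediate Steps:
k = -75/56 (k = -3 + (-23 - 70)/(-37 - 19) = -3 - 93/(-56) = -3 - 93*(-1/56) = -3 + 93/56 = -75/56 ≈ -1.3393)
(134 + k)*(-59) = (134 - 75/56)*(-59) = (7429/56)*(-59) = -438311/56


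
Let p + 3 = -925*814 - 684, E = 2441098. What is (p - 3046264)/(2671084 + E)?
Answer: -3799901/5112182 ≈ -0.74330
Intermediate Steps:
p = -753637 (p = -3 + (-925*814 - 684) = -3 + (-752950 - 684) = -3 - 753634 = -753637)
(p - 3046264)/(2671084 + E) = (-753637 - 3046264)/(2671084 + 2441098) = -3799901/5112182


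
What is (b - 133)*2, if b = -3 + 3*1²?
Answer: -266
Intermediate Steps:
b = 0 (b = -3 + 3*1 = -3 + 3 = 0)
(b - 133)*2 = (0 - 133)*2 = -133*2 = -266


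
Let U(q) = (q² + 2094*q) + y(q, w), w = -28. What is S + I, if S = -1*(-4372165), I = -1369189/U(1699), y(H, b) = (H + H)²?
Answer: 78658355590126/17990711 ≈ 4.3722e+6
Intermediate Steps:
y(H, b) = 4*H² (y(H, b) = (2*H)² = 4*H²)
U(q) = 5*q² + 2094*q (U(q) = (q² + 2094*q) + 4*q² = 5*q² + 2094*q)
I = -1369189/17990711 (I = -1369189*1/(1699*(2094 + 5*1699)) = -1369189*1/(1699*(2094 + 8495)) = -1369189/(1699*10589) = -1369189/17990711 ≈ -0.076105)
S = 4372165
S + I = 4372165 - 1369189/17990711 = 78658355590126/17990711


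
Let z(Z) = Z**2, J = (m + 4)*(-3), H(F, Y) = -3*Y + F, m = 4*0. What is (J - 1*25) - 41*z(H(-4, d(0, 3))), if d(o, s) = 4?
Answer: -10533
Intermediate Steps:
m = 0
H(F, Y) = F - 3*Y
J = -12 (J = (0 + 4)*(-3) = 4*(-3) = -12)
(J - 1*25) - 41*z(H(-4, d(0, 3))) = (-12 - 1*25) - 41*(-4 - 3*4)**2 = (-12 - 25) - 41*(-4 - 12)**2 = -37 - 41*(-16)**2 = -37 - 41*256 = -37 - 10496 = -10533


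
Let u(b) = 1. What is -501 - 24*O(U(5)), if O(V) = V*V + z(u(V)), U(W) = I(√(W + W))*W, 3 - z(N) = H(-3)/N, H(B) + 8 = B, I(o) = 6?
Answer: -22437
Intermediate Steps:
H(B) = -8 + B
z(N) = 3 + 11/N (z(N) = 3 - (-8 - 3)/N = 3 - (-11)/N = 3 + 11/N)
U(W) = 6*W
O(V) = 14 + V² (O(V) = V*V + (3 + 11/1) = V² + (3 + 11*1) = V² + (3 + 11) = V² + 14 = 14 + V²)
-501 - 24*O(U(5)) = -501 - 24*(14 + (6*5)²) = -501 - 24*(14 + 30²) = -501 - 24*(14 + 900) = -501 - 24*914 = -501 - 21936 = -22437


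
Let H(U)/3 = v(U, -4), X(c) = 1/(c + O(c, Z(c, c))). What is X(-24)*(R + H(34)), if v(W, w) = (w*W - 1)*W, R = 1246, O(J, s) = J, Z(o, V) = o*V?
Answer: 1591/6 ≈ 265.17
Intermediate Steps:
Z(o, V) = V*o
v(W, w) = W*(-1 + W*w) (v(W, w) = (W*w - 1)*W = (-1 + W*w)*W = W*(-1 + W*w))
X(c) = 1/(2*c) (X(c) = 1/(c + c) = 1/(2*c))
H(U) = 3*U*(-1 - 4*U) (H(U) = 3*(U*(-1 + U*(-4))) = 3*(U*(-1 - 4*U)) = 3*U*(-1 - 4*U))
X(-24)*(R + H(34)) = ((½)/(-24))*(1246 + 3*34*(-1 - 4*34)) = ((½)*(-1/24))*(1246 + 3*34*(-1 - 136)) = -(1246 + 3*34*(-137))/48 = -(1246 - 13974)/48 = -1/48*(-12728) = 1591/6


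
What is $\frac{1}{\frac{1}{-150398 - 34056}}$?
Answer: $-184454$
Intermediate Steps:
$\frac{1}{\frac{1}{-150398 - 34056}} = \frac{1}{\frac{1}{-184454}} = \frac{1}{- \frac{1}{184454}} = -184454$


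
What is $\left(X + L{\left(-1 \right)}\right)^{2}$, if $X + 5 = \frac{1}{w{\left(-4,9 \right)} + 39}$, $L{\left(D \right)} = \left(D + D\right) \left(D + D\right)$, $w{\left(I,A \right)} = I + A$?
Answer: $\frac{1849}{1936} \approx 0.95506$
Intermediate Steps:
$w{\left(I,A \right)} = A + I$
$L{\left(D \right)} = 4 D^{2}$ ($L{\left(D \right)} = 2 D 2 D = 4 D^{2}$)
$X = - \frac{219}{44}$ ($X = -5 + \frac{1}{\left(9 - 4\right) + 39} = -5 + \frac{1}{5 + 39} = -5 + \frac{1}{44} = - \frac{219}{44} \approx -4.9773$)
$\left(X + L{\left(-1 \right)}\right)^{2} = \left(- \frac{219}{44} + 4 \left(-1\right)^{2}\right)^{2} = \left(- \frac{219}{44} + 4 \cdot 1\right)^{2} = \left(- \frac{219}{44} + 4\right)^{2} = \left(- \frac{43}{44}\right)^{2} = \frac{1849}{1936}$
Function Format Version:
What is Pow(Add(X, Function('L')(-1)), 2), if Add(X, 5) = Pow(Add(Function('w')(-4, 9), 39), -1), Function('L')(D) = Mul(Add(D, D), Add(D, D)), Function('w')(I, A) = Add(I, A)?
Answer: Rational(1849, 1936) ≈ 0.95506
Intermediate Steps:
Function('w')(I, A) = Add(A, I)
Function('L')(D) = Mul(4, Pow(D, 2)) (Function('L')(D) = Mul(Mul(2, D), Mul(2, D)) = Mul(4, Pow(D, 2)))
X = Rational(-219, 44) (X = Add(-5, Pow(Add(Add(9, -4), 39), -1)) = Add(-5, Pow(Add(5, 39), -1)) = Add(-5, Pow(44, -1)) = Add(-5, Rational(1, 44)) = Rational(-219, 44) ≈ -4.9773)
Pow(Add(X, Function('L')(-1)), 2) = Pow(Add(Rational(-219, 44), Mul(4, Pow(-1, 2))), 2) = Pow(Add(Rational(-219, 44), Mul(4, 1)), 2) = Pow(Add(Rational(-219, 44), 4), 2) = Pow(Rational(-43, 44), 2) = Rational(1849, 1936)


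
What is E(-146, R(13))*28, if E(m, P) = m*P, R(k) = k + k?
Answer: -106288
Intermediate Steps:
R(k) = 2*k
E(m, P) = P*m
E(-146, R(13))*28 = ((2*13)*(-146))*28 = (26*(-146))*28 = -3796*28 = -106288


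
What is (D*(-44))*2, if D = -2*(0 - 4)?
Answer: -704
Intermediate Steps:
D = 8 (D = -2*(-4) = 8)
(D*(-44))*2 = (8*(-44))*2 = -352*2 = -704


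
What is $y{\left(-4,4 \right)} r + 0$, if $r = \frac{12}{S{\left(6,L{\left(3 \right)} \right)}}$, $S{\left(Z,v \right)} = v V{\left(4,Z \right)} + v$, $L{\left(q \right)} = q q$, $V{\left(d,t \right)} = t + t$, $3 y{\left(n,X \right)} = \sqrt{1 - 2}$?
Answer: $\frac{4 i}{117} \approx 0.034188 i$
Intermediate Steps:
$y{\left(n,X \right)} = \frac{i}{3}$ ($y{\left(n,X \right)} = \frac{\sqrt{1 - 2}}{3} = \frac{\sqrt{-1}}{3} = \frac{i}{3}$)
$V{\left(d,t \right)} = 2 t$
$L{\left(q \right)} = q^{2}$
$S{\left(Z,v \right)} = v + 2 Z v$ ($S{\left(Z,v \right)} = v 2 Z + v = 2 Z v + v = v + 2 Z v$)
$r = \frac{4}{39}$ ($r = \frac{12}{3^{2} \left(1 + 2 \cdot 6\right)} = \frac{12}{9 \left(1 + 12\right)} = \frac{12}{9 \cdot 13} = \frac{12}{117} = 12 \cdot \frac{1}{117} = \frac{4}{39} \approx 0.10256$)
$y{\left(-4,4 \right)} r + 0 = \frac{i}{3} \cdot \frac{4}{39} + 0 = \frac{4 i}{117} + 0 = \frac{4 i}{117}$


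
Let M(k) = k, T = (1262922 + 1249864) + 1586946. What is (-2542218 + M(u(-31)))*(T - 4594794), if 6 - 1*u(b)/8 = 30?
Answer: 1258650579420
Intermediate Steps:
u(b) = -192 (u(b) = 48 - 8*30 = 48 - 240 = -192)
T = 4099732 (T = 2512786 + 1586946 = 4099732)
(-2542218 + M(u(-31)))*(T - 4594794) = (-2542218 - 192)*(4099732 - 4594794) = -2542410*(-495062) = 1258650579420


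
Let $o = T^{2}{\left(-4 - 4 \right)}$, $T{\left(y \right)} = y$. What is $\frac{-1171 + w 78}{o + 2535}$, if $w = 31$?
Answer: $\frac{1247}{2599} \approx 0.4798$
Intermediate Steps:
$o = 64$ ($o = \left(-4 - 4\right)^{2} = \left(-8\right)^{2} = 64$)
$\frac{-1171 + w 78}{o + 2535} = \frac{-1171 + 31 \cdot 78}{64 + 2535} = \frac{-1171 + 2418}{2599} = 1247 \cdot \frac{1}{2599} = \frac{1247}{2599}$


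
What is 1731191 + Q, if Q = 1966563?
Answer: 3697754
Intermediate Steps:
1731191 + Q = 1731191 + 1966563 = 3697754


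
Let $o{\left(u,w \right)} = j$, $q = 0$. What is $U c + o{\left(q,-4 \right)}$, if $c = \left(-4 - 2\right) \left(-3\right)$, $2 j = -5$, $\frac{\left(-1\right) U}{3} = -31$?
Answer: $\frac{3343}{2} \approx 1671.5$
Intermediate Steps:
$U = 93$ ($U = \left(-3\right) \left(-31\right) = 93$)
$j = - \frac{5}{2}$ ($j = \frac{1}{2} \left(-5\right) = - \frac{5}{2} \approx -2.5$)
$o{\left(u,w \right)} = - \frac{5}{2}$
$c = 18$ ($c = \left(-6\right) \left(-3\right) = 18$)
$U c + o{\left(q,-4 \right)} = 93 \cdot 18 - \frac{5}{2} = 1674 - \frac{5}{2} = \frac{3343}{2}$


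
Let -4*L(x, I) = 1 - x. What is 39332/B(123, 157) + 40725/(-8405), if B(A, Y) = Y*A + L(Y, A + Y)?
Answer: -45744329/16263675 ≈ -2.8127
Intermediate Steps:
L(x, I) = -1/4 + x/4 (L(x, I) = -(1 - x)/4 = -1/4 + x/4)
B(A, Y) = -1/4 + Y/4 + A*Y (B(A, Y) = Y*A + (-1/4 + Y/4) = A*Y + (-1/4 + Y/4) = -1/4 + Y/4 + A*Y)
39332/B(123, 157) + 40725/(-8405) = 39332/(-1/4 + (1/4)*157 + 123*157) + 40725/(-8405) = 39332/(-1/4 + 157/4 + 19311) + 40725*(-1/8405) = 39332/19350 - 8145/1681 = 39332*(1/19350) - 8145/1681 = 19666/9675 - 8145/1681 = -45744329/16263675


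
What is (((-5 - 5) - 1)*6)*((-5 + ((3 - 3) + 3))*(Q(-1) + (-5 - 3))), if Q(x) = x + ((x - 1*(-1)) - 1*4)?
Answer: -1716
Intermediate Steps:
Q(x) = -3 + 2*x (Q(x) = x + ((x + 1) - 4) = x + ((1 + x) - 4) = x + (-3 + x) = -3 + 2*x)
(((-5 - 5) - 1)*6)*((-5 + ((3 - 3) + 3))*(Q(-1) + (-5 - 3))) = (((-5 - 5) - 1)*6)*((-5 + ((3 - 3) + 3))*((-3 + 2*(-1)) + (-5 - 3))) = ((-10 - 1)*6)*((-5 + (0 + 3))*((-3 - 2) - 8)) = (-11*6)*((-5 + 3)*(-5 - 8)) = -(-132)*(-13) = -66*26 = -1716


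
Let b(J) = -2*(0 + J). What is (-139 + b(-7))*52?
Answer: -6500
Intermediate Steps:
b(J) = -2*J
(-139 + b(-7))*52 = (-139 - 2*(-7))*52 = (-139 + 14)*52 = -125*52 = -6500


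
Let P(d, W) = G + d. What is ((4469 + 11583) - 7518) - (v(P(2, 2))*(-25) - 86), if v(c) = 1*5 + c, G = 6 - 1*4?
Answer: 8845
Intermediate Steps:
G = 2 (G = 6 - 4 = 2)
P(d, W) = 2 + d
v(c) = 5 + c
((4469 + 11583) - 7518) - (v(P(2, 2))*(-25) - 86) = ((4469 + 11583) - 7518) - ((5 + (2 + 2))*(-25) - 86) = (16052 - 7518) - ((5 + 4)*(-25) - 86) = 8534 - (9*(-25) - 86) = 8534 - (-225 - 86) = 8534 - 1*(-311) = 8534 + 311 = 8845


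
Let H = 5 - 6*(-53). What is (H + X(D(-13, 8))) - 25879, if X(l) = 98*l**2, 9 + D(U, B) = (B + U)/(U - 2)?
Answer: -163756/9 ≈ -18195.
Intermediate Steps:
D(U, B) = -9 + (B + U)/(-2 + U) (D(U, B) = -9 + (B + U)/(U - 2) = -9 + (B + U)/(-2 + U))
H = 323 (H = 5 + 318 = 323)
(H + X(D(-13, 8))) - 25879 = (323 + 98*((18 + 8 - 8*(-13))/(-2 - 13))**2) - 25879 = (323 + 98*((18 + 8 + 104)/(-15))**2) - 25879 = (323 + 98*(-1/15*130)**2) - 25879 = (323 + 98*(-26/3)**2) - 25879 = (323 + 98*(676/9)) - 25879 = (323 + 66248/9) - 25879 = 69155/9 - 25879 = -163756/9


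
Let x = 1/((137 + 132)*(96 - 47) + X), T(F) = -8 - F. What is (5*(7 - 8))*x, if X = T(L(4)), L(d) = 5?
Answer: -5/13168 ≈ -0.00037971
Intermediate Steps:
X = -13 (X = -8 - 1*5 = -8 - 5 = -13)
x = 1/13168 (x = 1/((137 + 132)*(96 - 47) - 13) = 1/(269*49 - 13) = 1/(13181 - 13) = 1/13168 ≈ 7.5942e-5)
(5*(7 - 8))*x = (5*(7 - 8))*(1/13168) = (5*(-1))*(1/13168) = -5*1/13168 = -5/13168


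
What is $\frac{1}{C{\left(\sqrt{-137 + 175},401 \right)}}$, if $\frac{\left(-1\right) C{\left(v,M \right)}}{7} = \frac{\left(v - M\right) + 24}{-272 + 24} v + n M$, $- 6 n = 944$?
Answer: $\frac{17461520040}{7711631141118737} + \frac{420732 \sqrt{38}}{7711631141118737} \approx 2.2646 \cdot 10^{-6}$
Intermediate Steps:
$n = - \frac{472}{3}$ ($n = \left(- \frac{1}{6}\right) 944 = - \frac{472}{3} \approx -157.33$)
$C{\left(v,M \right)} = \frac{3304 M}{3} - 7 v \left(- \frac{3}{31} - \frac{v}{248} + \frac{M}{248}\right)$ ($C{\left(v,M \right)} = - 7 \left(\frac{\left(v - M\right) + 24}{-272 + 24} v - \frac{472 M}{3}\right) = - 7 \left(\frac{24 + v - M}{-248} v - \frac{472 M}{3}\right) = - 7 \left(\left(24 + v - M\right) \left(- \frac{1}{248}\right) v - \frac{472 M}{3}\right) = - 7 \left(\left(- \frac{3}{31} - \frac{v}{248} + \frac{M}{248}\right) v - \frac{472 M}{3}\right) = - 7 \left(v \left(- \frac{3}{31} - \frac{v}{248} + \frac{M}{248}\right) - \frac{472 M}{3}\right) = - 7 \left(- \frac{472 M}{3} + v \left(- \frac{3}{31} - \frac{v}{248} + \frac{M}{248}\right)\right) = \frac{3304 M}{3} - 7 v \left(- \frac{3}{31} - \frac{v}{248} + \frac{M}{248}\right)$)
$\frac{1}{C{\left(\sqrt{-137 + 175},401 \right)}} = \frac{1}{\frac{7 \left(\sqrt{-137 + 175}\right)^{2}}{248} + \frac{21 \sqrt{-137 + 175}}{31} + \frac{3304}{3} \cdot 401 - \frac{2807 \sqrt{-137 + 175}}{248}} = \frac{1}{\frac{7 \left(\sqrt{38}\right)^{2}}{248} + \frac{21 \sqrt{38}}{31} + \frac{1324904}{3} - \frac{2807 \sqrt{38}}{248}} = \frac{1}{\frac{7}{248} \cdot 38 + \frac{21 \sqrt{38}}{31} + \frac{1324904}{3} - \frac{2807 \sqrt{38}}{248}} = \frac{1}{\frac{133}{124} + \frac{21 \sqrt{38}}{31} + \frac{1324904}{3} - \frac{2807 \sqrt{38}}{248}} = \frac{1}{\frac{164288495}{372} - \frac{2639 \sqrt{38}}{248}}$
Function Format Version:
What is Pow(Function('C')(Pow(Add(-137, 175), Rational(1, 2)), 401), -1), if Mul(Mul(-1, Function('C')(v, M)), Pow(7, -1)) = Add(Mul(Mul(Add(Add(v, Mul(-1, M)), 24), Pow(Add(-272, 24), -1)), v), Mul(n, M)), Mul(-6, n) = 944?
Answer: Add(Rational(17461520040, 7711631141118737), Mul(Rational(420732, 7711631141118737), Pow(38, Rational(1, 2)))) ≈ 2.2646e-6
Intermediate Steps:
n = Rational(-472, 3) (n = Mul(Rational(-1, 6), 944) = Rational(-472, 3) ≈ -157.33)
Function('C')(v, M) = Add(Mul(Rational(3304, 3), M), Mul(-7, v, Add(Rational(-3, 31), Mul(Rational(-1, 248), v), Mul(Rational(1, 248), M)))) (Function('C')(v, M) = Mul(-7, Add(Mul(Mul(Add(Add(v, Mul(-1, M)), 24), Pow(Add(-272, 24), -1)), v), Mul(Rational(-472, 3), M))) = Mul(-7, Add(Mul(Mul(Add(24, v, Mul(-1, M)), Pow(-248, -1)), v), Mul(Rational(-472, 3), M))) = Mul(-7, Add(Mul(Mul(Add(24, v, Mul(-1, M)), Rational(-1, 248)), v), Mul(Rational(-472, 3), M))) = Mul(-7, Add(Mul(Add(Rational(-3, 31), Mul(Rational(-1, 248), v), Mul(Rational(1, 248), M)), v), Mul(Rational(-472, 3), M))) = Mul(-7, Add(Mul(v, Add(Rational(-3, 31), Mul(Rational(-1, 248), v), Mul(Rational(1, 248), M))), Mul(Rational(-472, 3), M))) = Mul(-7, Add(Mul(Rational(-472, 3), M), Mul(v, Add(Rational(-3, 31), Mul(Rational(-1, 248), v), Mul(Rational(1, 248), M))))) = Add(Mul(Rational(3304, 3), M), Mul(-7, v, Add(Rational(-3, 31), Mul(Rational(-1, 248), v), Mul(Rational(1, 248), M)))))
Pow(Function('C')(Pow(Add(-137, 175), Rational(1, 2)), 401), -1) = Pow(Add(Mul(Rational(7, 248), Pow(Pow(Add(-137, 175), Rational(1, 2)), 2)), Mul(Rational(21, 31), Pow(Add(-137, 175), Rational(1, 2))), Mul(Rational(3304, 3), 401), Mul(Rational(-7, 248), 401, Pow(Add(-137, 175), Rational(1, 2)))), -1) = Pow(Add(Mul(Rational(7, 248), Pow(Pow(38, Rational(1, 2)), 2)), Mul(Rational(21, 31), Pow(38, Rational(1, 2))), Rational(1324904, 3), Mul(Rational(-7, 248), 401, Pow(38, Rational(1, 2)))), -1) = Pow(Add(Mul(Rational(7, 248), 38), Mul(Rational(21, 31), Pow(38, Rational(1, 2))), Rational(1324904, 3), Mul(Rational(-2807, 248), Pow(38, Rational(1, 2)))), -1) = Pow(Add(Rational(133, 124), Mul(Rational(21, 31), Pow(38, Rational(1, 2))), Rational(1324904, 3), Mul(Rational(-2807, 248), Pow(38, Rational(1, 2)))), -1) = Pow(Add(Rational(164288495, 372), Mul(Rational(-2639, 248), Pow(38, Rational(1, 2)))), -1)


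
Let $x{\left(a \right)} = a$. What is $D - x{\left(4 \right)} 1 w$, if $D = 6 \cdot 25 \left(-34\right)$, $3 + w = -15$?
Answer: $-5028$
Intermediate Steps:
$w = -18$ ($w = -3 - 15 = -18$)
$D = -5100$ ($D = 150 \left(-34\right) = -5100$)
$D - x{\left(4 \right)} 1 w = -5100 - 4 \cdot 1 \left(-18\right) = -5100 - 4 \left(-18\right) = -5100 - -72 = -5100 + 72 = -5028$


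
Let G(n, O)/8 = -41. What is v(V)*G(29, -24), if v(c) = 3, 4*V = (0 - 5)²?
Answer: -984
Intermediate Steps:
G(n, O) = -328 (G(n, O) = 8*(-41) = -328)
V = 25/4 (V = (0 - 5)²/4 = (¼)*(-5)² = (¼)*25 = 25/4 ≈ 6.2500)
v(V)*G(29, -24) = 3*(-328) = -984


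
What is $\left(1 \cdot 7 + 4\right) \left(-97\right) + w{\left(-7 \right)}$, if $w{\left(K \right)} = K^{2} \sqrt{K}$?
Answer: $-1067 + 49 i \sqrt{7} \approx -1067.0 + 129.64 i$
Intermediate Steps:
$w{\left(K \right)} = K^{\frac{5}{2}}$
$\left(1 \cdot 7 + 4\right) \left(-97\right) + w{\left(-7 \right)} = \left(1 \cdot 7 + 4\right) \left(-97\right) + \left(-7\right)^{\frac{5}{2}} = \left(7 + 4\right) \left(-97\right) + 49 i \sqrt{7} = 11 \left(-97\right) + 49 i \sqrt{7} = -1067 + 49 i \sqrt{7}$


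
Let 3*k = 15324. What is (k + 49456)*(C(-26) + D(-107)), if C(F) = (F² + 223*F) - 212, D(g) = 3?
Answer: -290880684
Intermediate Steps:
k = 5108 (k = (⅓)*15324 = 5108)
C(F) = -212 + F² + 223*F
(k + 49456)*(C(-26) + D(-107)) = (5108 + 49456)*((-212 + (-26)² + 223*(-26)) + 3) = 54564*((-212 + 676 - 5798) + 3) = 54564*(-5334 + 3) = 54564*(-5331) = -290880684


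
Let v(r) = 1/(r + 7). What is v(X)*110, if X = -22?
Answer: -22/3 ≈ -7.3333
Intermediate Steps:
v(r) = 1/(7 + r)
v(X)*110 = 110/(7 - 22) = 110/(-15) = -1/15*110 = -22/3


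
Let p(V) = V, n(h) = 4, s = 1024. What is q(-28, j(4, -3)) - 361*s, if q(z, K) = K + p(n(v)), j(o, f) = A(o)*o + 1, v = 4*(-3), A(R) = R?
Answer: -369643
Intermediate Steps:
v = -12
j(o, f) = 1 + o**2 (j(o, f) = o*o + 1 = o**2 + 1 = 1 + o**2)
q(z, K) = 4 + K (q(z, K) = K + 4 = 4 + K)
q(-28, j(4, -3)) - 361*s = (4 + (1 + 4**2)) - 361*1024 = (4 + (1 + 16)) - 369664 = (4 + 17) - 369664 = 21 - 369664 = -369643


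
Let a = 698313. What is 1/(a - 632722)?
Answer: 1/65591 ≈ 1.5246e-5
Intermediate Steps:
1/(a - 632722) = 1/(698313 - 632722) = 1/65591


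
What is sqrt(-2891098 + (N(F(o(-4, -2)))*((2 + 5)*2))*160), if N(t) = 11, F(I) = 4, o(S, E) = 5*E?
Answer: I*sqrt(2866458) ≈ 1693.1*I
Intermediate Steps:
sqrt(-2891098 + (N(F(o(-4, -2)))*((2 + 5)*2))*160) = sqrt(-2891098 + (11*((2 + 5)*2))*160) = sqrt(-2891098 + (11*(7*2))*160) = sqrt(-2891098 + (11*14)*160) = sqrt(-2891098 + 154*160) = sqrt(-2891098 + 24640) = sqrt(-2866458) = I*sqrt(2866458)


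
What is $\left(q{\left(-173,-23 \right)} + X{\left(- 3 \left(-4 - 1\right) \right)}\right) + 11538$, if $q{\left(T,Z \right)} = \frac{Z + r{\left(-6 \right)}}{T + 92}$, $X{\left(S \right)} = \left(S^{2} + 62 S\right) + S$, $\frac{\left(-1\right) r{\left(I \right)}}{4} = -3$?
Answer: $\frac{1029359}{81} \approx 12708.0$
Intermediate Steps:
$r{\left(I \right)} = 12$ ($r{\left(I \right)} = \left(-4\right) \left(-3\right) = 12$)
$X{\left(S \right)} = S^{2} + 63 S$
$q{\left(T,Z \right)} = \frac{12 + Z}{92 + T}$ ($q{\left(T,Z \right)} = \frac{Z + 12}{T + 92} = \frac{12 + Z}{92 + T}$)
$\left(q{\left(-173,-23 \right)} + X{\left(- 3 \left(-4 - 1\right) \right)}\right) + 11538 = \left(\frac{12 - 23}{92 - 173} + - 3 \left(-4 - 1\right) \left(63 - 3 \left(-4 - 1\right)\right)\right) + 11538 = \left(\frac{1}{-81} \left(-11\right) + \left(-3\right) \left(-5\right) \left(63 - -15\right)\right) + 11538 = \left(\left(- \frac{1}{81}\right) \left(-11\right) + 15 \left(63 + 15\right)\right) + 11538 = \left(\frac{11}{81} + 15 \cdot 78\right) + 11538 = \left(\frac{11}{81} + 1170\right) + 11538 = \frac{94781}{81} + 11538 = \frac{1029359}{81}$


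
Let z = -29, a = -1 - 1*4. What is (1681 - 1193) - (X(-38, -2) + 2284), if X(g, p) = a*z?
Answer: -1941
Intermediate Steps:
a = -5 (a = -1 - 4 = -5)
X(g, p) = 145 (X(g, p) = -5*(-29) = 145)
(1681 - 1193) - (X(-38, -2) + 2284) = (1681 - 1193) - (145 + 2284) = 488 - 1*2429 = 488 - 2429 = -1941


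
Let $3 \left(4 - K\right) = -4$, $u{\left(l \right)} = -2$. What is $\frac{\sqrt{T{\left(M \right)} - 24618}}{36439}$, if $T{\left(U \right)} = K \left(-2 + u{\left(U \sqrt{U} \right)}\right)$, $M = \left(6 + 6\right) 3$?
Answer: $\frac{i \sqrt{221754}}{109317} \approx 0.0043077 i$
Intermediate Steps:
$K = \frac{16}{3}$ ($K = 4 - - \frac{4}{3} = 4 + \frac{4}{3} = \frac{16}{3} \approx 5.3333$)
$M = 36$ ($M = 12 \cdot 3 = 36$)
$T{\left(U \right)} = - \frac{64}{3}$ ($T{\left(U \right)} = \frac{16 \left(-2 - 2\right)}{3} = \frac{16}{3} \left(-4\right) = - \frac{64}{3}$)
$\frac{\sqrt{T{\left(M \right)} - 24618}}{36439} = \frac{\sqrt{- \frac{64}{3} - 24618}}{36439} = \sqrt{- \frac{73918}{3}} \cdot \frac{1}{36439} = \frac{i \sqrt{221754}}{3} \cdot \frac{1}{36439} = \frac{i \sqrt{221754}}{109317}$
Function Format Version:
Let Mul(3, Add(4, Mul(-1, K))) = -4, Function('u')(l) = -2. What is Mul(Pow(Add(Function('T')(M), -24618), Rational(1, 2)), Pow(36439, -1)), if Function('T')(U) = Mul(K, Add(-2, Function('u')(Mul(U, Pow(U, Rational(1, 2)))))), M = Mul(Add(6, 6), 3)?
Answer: Mul(Rational(1, 109317), I, Pow(221754, Rational(1, 2))) ≈ Mul(0.0043077, I)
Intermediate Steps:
K = Rational(16, 3) (K = Add(4, Mul(Rational(-1, 3), -4)) = Add(4, Rational(4, 3)) = Rational(16, 3) ≈ 5.3333)
M = 36 (M = Mul(12, 3) = 36)
Function('T')(U) = Rational(-64, 3) (Function('T')(U) = Mul(Rational(16, 3), Add(-2, -2)) = Mul(Rational(16, 3), -4) = Rational(-64, 3))
Mul(Pow(Add(Function('T')(M), -24618), Rational(1, 2)), Pow(36439, -1)) = Mul(Pow(Add(Rational(-64, 3), -24618), Rational(1, 2)), Pow(36439, -1)) = Mul(Pow(Rational(-73918, 3), Rational(1, 2)), Rational(1, 36439)) = Mul(Mul(Rational(1, 3), I, Pow(221754, Rational(1, 2))), Rational(1, 36439)) = Mul(Rational(1, 109317), I, Pow(221754, Rational(1, 2)))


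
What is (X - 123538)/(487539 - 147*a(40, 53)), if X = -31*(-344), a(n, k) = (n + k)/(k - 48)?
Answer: -282185/1212012 ≈ -0.23282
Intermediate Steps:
a(n, k) = (k + n)/(-48 + k)
X = 10664
(X - 123538)/(487539 - 147*a(40, 53)) = (10664 - 123538)/(487539 - 147*(53 + 40)/(-48 + 53)) = -112874/(487539 - 147*93/5) = -112874/(487539 - 13671/5) = -112874/2424024/5 = -112874*5/2424024 = -282185/1212012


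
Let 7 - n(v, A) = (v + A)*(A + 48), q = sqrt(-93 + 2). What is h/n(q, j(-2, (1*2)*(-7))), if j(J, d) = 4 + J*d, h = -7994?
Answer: 20408682/7100209 - 639520*I*sqrt(91)/7100209 ≈ 2.8744 - 0.85922*I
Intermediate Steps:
q = I*sqrt(91) (q = sqrt(-91) = I*sqrt(91) ≈ 9.5394*I)
n(v, A) = 7 - (48 + A)*(A + v) (n(v, A) = 7 - (v + A)*(A + 48) = 7 - (A + v)*(48 + A) = 7 - (48 + A)*(A + v))
h/n(q, j(-2, (1*2)*(-7))) = -7994/(7 - (4 - 2*1*2*(-7))**2 - 48*(4 - 2*1*2*(-7)) - 48*I*sqrt(91) - (4 - 2*1*2*(-7))*I*sqrt(91)) = -7994/(7 - (4 - 4*(-7))**2 - 48*(4 - 4*(-7)) - 48*I*sqrt(91) - (4 - 4*(-7))*I*sqrt(91)) = -7994/(7 - (4 - 2*(-14))**2 - 48*(4 - 2*(-14)) - 48*I*sqrt(91) - (4 - 2*(-14))*I*sqrt(91)) = -7994/(7 - (4 + 28)**2 - 48*(4 + 28) - 48*I*sqrt(91) - (4 + 28)*I*sqrt(91)) = -7994/(7 - 1*32**2 - 48*32 - 48*I*sqrt(91) - 1*32*I*sqrt(91)) = -7994/(7 - 1*1024 - 1536 - 48*I*sqrt(91) - 32*I*sqrt(91)) = -7994/(7 - 1024 - 1536 - 48*I*sqrt(91) - 32*I*sqrt(91)) = -7994/(-2553 - 80*I*sqrt(91))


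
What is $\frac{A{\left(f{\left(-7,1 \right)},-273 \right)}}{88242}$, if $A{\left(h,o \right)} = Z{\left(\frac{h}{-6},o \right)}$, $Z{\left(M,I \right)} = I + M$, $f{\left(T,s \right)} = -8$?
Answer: $- \frac{815}{264726} \approx -0.0030787$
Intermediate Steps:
$A{\left(h,o \right)} = o - \frac{h}{6}$ ($A{\left(h,o \right)} = o + \frac{h}{-6} = o + h \left(- \frac{1}{6}\right) = o - \frac{h}{6}$)
$\frac{A{\left(f{\left(-7,1 \right)},-273 \right)}}{88242} = \frac{-273 - - \frac{4}{3}}{88242} = \left(-273 + \frac{4}{3}\right) \frac{1}{88242} = \left(- \frac{815}{3}\right) \frac{1}{88242} = - \frac{815}{264726}$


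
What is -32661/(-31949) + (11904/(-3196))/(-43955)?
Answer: 1147150869969/1122050317705 ≈ 1.0224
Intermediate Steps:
-32661/(-31949) + (11904/(-3196))/(-43955) = -32661*(-1/31949) + (11904*(-1/3196))*(-1/43955) = 32661/31949 - 2976/799*(-1/43955) = 32661/31949 + 2976/35120045 = 1147150869969/1122050317705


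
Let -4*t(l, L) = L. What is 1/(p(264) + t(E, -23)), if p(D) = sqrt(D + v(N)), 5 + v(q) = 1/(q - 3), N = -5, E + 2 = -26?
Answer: -92/3613 + 4*sqrt(4142)/3613 ≈ 0.045788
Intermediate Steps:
E = -28 (E = -2 - 26 = -28)
t(l, L) = -L/4
v(q) = -5 + 1/(-3 + q) (v(q) = -5 + 1/(q - 3) = -5 + 1/(-3 + q))
p(D) = sqrt(-41/8 + D) (p(D) = sqrt(D + (16 - 5*(-5))/(-3 - 5)) = sqrt(D + (16 + 25)/(-8)) = sqrt(D - 1/8*41) = sqrt(D - 41/8) = sqrt(-41/8 + D))
1/(p(264) + t(E, -23)) = 1/(sqrt(-82 + 16*264)/4 - 1/4*(-23)) = 1/(sqrt(-82 + 4224)/4 + 23/4) = 1/(sqrt(4142)/4 + 23/4) = 1/(23/4 + sqrt(4142)/4)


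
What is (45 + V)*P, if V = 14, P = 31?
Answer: 1829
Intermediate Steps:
(45 + V)*P = (45 + 14)*31 = 59*31 = 1829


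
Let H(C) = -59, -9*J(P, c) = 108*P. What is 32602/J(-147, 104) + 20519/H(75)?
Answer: -17135999/52038 ≈ -329.30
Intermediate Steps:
J(P, c) = -12*P
32602/J(-147, 104) + 20519/H(75) = 32602/((-12*(-147))) + 20519/(-59) = 32602/1764 + 20519*(-1/59) = 32602*(1/1764) - 20519/59 = 16301/882 - 20519/59 = -17135999/52038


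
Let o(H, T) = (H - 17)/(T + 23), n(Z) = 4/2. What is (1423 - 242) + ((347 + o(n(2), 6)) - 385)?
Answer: 33132/29 ≈ 1142.5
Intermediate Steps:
n(Z) = 2 (n(Z) = 4*(½) = 2)
o(H, T) = (-17 + H)/(23 + T)
(1423 - 242) + ((347 + o(n(2), 6)) - 385) = (1423 - 242) + ((347 + (-17 + 2)/(23 + 6)) - 385) = 1181 + ((347 - 15/29) - 385) = 1181 + (10048/29 - 385) = 1181 - 1117/29 = 33132/29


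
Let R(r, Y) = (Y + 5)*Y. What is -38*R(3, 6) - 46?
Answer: -2554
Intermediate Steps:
R(r, Y) = Y*(5 + Y) (R(r, Y) = (5 + Y)*Y = Y*(5 + Y))
-38*R(3, 6) - 46 = -228*(5 + 6) - 46 = -228*11 - 46 = -38*66 - 46 = -2508 - 46 = -2554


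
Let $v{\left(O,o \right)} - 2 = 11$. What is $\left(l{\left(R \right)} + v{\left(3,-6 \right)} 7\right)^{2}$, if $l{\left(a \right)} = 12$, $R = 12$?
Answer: $10609$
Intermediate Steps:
$v{\left(O,o \right)} = 13$ ($v{\left(O,o \right)} = 2 + 11 = 13$)
$\left(l{\left(R \right)} + v{\left(3,-6 \right)} 7\right)^{2} = \left(12 + 13 \cdot 7\right)^{2} = \left(12 + 91\right)^{2} = 103^{2} = 10609$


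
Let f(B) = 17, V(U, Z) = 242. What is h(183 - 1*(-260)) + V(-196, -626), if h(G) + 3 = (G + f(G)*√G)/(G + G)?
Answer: 479/2 + 17*√443/886 ≈ 239.90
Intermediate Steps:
h(G) = -3 + (G + 17*√G)/(2*G) (h(G) = -3 + (G + 17*√G)/(G + G) = -3 + (G + 17*√G)/((2*G)) = -3 + (G + 17*√G)*(1/(2*G)) = -3 + (G + 17*√G)/(2*G))
h(183 - 1*(-260)) + V(-196, -626) = (-5/2 + 17/(2*√(183 - 1*(-260)))) + 242 = (-5/2 + 17/(2*√(183 + 260))) + 242 = (-5/2 + 17/(2*√443)) + 242 = (-5/2 + 17*(√443/443)/2) + 242 = (-5/2 + 17*√443/886) + 242 = 479/2 + 17*√443/886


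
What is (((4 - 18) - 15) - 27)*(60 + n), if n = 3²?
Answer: -3864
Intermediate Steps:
n = 9
(((4 - 18) - 15) - 27)*(60 + n) = (((4 - 18) - 15) - 27)*(60 + 9) = ((-14 - 15) - 27)*69 = (-29 - 27)*69 = -56*69 = -3864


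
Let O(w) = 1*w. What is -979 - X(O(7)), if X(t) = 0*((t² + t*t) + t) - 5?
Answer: -974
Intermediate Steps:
O(w) = w
X(t) = -5 (X(t) = 0*((t² + t²) + t) - 5 = 0*(2*t² + t) - 5 = 0*(t + 2*t²) - 5 = 0 - 5 = -5)
-979 - X(O(7)) = -979 - 1*(-5) = -979 + 5 = -974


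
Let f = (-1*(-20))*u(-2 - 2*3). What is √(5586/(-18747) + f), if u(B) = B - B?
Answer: 7*I*√237462/6249 ≈ 0.54586*I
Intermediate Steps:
u(B) = 0
f = 0 (f = -1*(-20)*0 = 20*0 = 0)
√(5586/(-18747) + f) = √(5586/(-18747) + 0) = √(5586*(-1/18747) + 0) = √(-1862/6249 + 0) = √(-1862/6249) = 7*I*√237462/6249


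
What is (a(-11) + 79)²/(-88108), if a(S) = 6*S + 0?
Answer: -169/88108 ≈ -0.0019181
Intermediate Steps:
a(S) = 6*S
(a(-11) + 79)²/(-88108) = (6*(-11) + 79)²/(-88108) = (-66 + 79)²*(-1/88108) = 13²*(-1/88108) = 169*(-1/88108) = -169/88108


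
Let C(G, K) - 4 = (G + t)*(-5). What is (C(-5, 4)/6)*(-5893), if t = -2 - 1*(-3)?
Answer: -23572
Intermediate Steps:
t = 1 (t = -2 + 3 = 1)
C(G, K) = -1 - 5*G (C(G, K) = 4 + (G + 1)*(-5) = 4 + (1 + G)*(-5) = 4 + (-5 - 5*G) = -1 - 5*G)
(C(-5, 4)/6)*(-5893) = ((-1 - 5*(-5))/6)*(-5893) = ((-1 + 25)*(1/6))*(-5893) = (24*(1/6))*(-5893) = 4*(-5893) = -23572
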